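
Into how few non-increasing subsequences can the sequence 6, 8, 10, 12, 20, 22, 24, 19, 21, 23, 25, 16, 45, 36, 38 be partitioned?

10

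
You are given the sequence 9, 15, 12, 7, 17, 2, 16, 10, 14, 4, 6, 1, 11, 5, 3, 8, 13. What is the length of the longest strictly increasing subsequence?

5

Let dp[i] be the length of the longest such subsequence ending at index i:
i:      1  2  3  4  5  6  7  8  9 10 11 12 13 14 15 16 17
a[i]:   9 15 12  7 17  2 16 10 14  4  6  1 11  5  3  8 13
dp:     1  2  2  1  3  1  3  2  3  2  3  1  4  3  2  4  5
Maximum dp value is 5.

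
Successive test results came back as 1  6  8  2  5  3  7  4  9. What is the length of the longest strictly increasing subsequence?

5

Let dp[i] be the length of the longest such subsequence ending at index i:
i:     1 2 3 4 5 6 7 8 9
a[i]:  1 6 8 2 5 3 7 4 9
dp:    1 2 3 2 3 3 4 4 5
Maximum dp value is 5.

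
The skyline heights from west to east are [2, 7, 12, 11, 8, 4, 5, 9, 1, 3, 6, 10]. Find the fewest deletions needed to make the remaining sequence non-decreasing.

Fewest deletions = n − (longest non-decreasing subsequence).
Patience tails:
2 → extends → [2]
7 → extends → [2, 7]
12 → extends → [2, 7, 12]
11 → replaces 12 → [2, 7, 11]
8 → replaces 11 → [2, 7, 8]
4 → replaces 7 → [2, 4, 8]
5 → replaces 8 → [2, 4, 5]
9 → extends → [2, 4, 5, 9]
1 → replaces 2 → [1, 4, 5, 9]
3 → replaces 4 → [1, 3, 5, 9]
6 → replaces 9 → [1, 3, 5, 6]
10 → extends → [1, 3, 5, 6, 10]
Longest non-decreasing subsequence has length 5, so deletions = 12 − 5 = 7.

7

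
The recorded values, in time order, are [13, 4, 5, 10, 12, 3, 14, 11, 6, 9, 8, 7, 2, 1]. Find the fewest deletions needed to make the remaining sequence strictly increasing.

Fewest deletions = n − (longest strictly increasing subsequence).
Patience tails:
13 → extends → [13]
4 → replaces 13 → [4]
5 → extends → [4, 5]
10 → extends → [4, 5, 10]
12 → extends → [4, 5, 10, 12]
3 → replaces 4 → [3, 5, 10, 12]
14 → extends → [3, 5, 10, 12, 14]
11 → replaces 12 → [3, 5, 10, 11, 14]
6 → replaces 10 → [3, 5, 6, 11, 14]
9 → replaces 11 → [3, 5, 6, 9, 14]
8 → replaces 9 → [3, 5, 6, 8, 14]
7 → replaces 8 → [3, 5, 6, 7, 14]
2 → replaces 3 → [2, 5, 6, 7, 14]
1 → replaces 2 → [1, 5, 6, 7, 14]
Longest strictly increasing subsequence has length 5, so deletions = 14 − 5 = 9.

9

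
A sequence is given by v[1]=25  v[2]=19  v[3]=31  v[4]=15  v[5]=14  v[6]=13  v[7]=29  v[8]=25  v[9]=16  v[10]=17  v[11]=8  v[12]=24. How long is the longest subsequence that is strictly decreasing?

6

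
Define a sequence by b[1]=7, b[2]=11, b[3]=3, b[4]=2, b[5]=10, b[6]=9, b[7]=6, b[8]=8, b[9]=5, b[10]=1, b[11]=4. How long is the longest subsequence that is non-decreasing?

3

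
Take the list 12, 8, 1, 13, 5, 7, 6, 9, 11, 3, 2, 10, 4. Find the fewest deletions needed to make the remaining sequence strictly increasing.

8

Fewest deletions = n − (longest strictly increasing subsequence).
Patience tails:
12 → extends → [12]
8 → replaces 12 → [8]
1 → replaces 8 → [1]
13 → extends → [1, 13]
5 → replaces 13 → [1, 5]
7 → extends → [1, 5, 7]
6 → replaces 7 → [1, 5, 6]
9 → extends → [1, 5, 6, 9]
11 → extends → [1, 5, 6, 9, 11]
3 → replaces 5 → [1, 3, 6, 9, 11]
2 → replaces 3 → [1, 2, 6, 9, 11]
10 → replaces 11 → [1, 2, 6, 9, 10]
4 → replaces 6 → [1, 2, 4, 9, 10]
Longest strictly increasing subsequence has length 5, so deletions = 13 − 5 = 8.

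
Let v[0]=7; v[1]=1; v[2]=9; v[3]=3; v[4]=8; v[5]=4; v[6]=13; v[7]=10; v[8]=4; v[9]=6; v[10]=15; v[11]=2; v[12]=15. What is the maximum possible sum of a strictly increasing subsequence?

44

Let S[i] be the best sum of a strictly increasing subsequence ending at i:
i:      0  1  2  3  4  5  6  7  8  9 10 11 12
v[i]:   7  1  9  3  8  4 13 10  4  6 15  2 15
S:      7  1 16  4 15  8 29 26  8 14 44  3 44
Maximum is 44 (e.g. 7 + 9 + 13 + 15).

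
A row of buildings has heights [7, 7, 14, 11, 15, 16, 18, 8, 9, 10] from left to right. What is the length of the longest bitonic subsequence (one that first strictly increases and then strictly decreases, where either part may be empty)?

inc[i] = longest strictly increasing subsequence ending at i; dec[i] = longest strictly decreasing subsequence starting at i:
i:      1  2  3  4  5  6  7  8  9 10
a[i]:   7  7 14 11 15 16 18  8  9 10
inc:    1  1  2  2  3  4  5  2  3  4
dec:    1  1  3  2  2  2  2  1  1  1
Best peak at i=7 (value 18): inc=5, dec=2, length 5+2−1 = 6.

6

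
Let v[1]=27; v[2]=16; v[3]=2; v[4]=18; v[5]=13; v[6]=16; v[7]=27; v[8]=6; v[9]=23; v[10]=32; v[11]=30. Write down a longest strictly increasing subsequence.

Patience tails give the LIS length; then backtrack through the dp parents:
27 → extends → [27]
16 → replaces 27 → [16]
2 → replaces 16 → [2]
18 → extends → [2, 18]
13 → replaces 18 → [2, 13]
16 → extends → [2, 13, 16]
27 → extends → [2, 13, 16, 27]
6 → replaces 13 → [2, 6, 16, 27]
23 → replaces 27 → [2, 6, 16, 23]
32 → extends → [2, 6, 16, 23, 32]
30 → replaces 32 → [2, 6, 16, 23, 30]
Length 5; one witness is 2, 13, 16, 27, 32.

2, 13, 16, 27, 32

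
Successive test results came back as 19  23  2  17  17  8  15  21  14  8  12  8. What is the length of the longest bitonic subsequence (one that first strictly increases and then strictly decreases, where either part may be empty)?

inc[i] = longest strictly increasing subsequence ending at i; dec[i] = longest strictly decreasing subsequence starting at i:
i:      1  2  3  4  5  6  7  8  9 10 11 12
a[i]:  19 23  2 17 17  8 15 21 14  8 12  8
inc:    1  2  1  2  2  2  3  4  3  2  3  2
dec:    6  6  1  5  5  1  4  4  3  1  2  1
Best peak at i=2 (value 23): inc=2, dec=6, length 2+6−1 = 7.

7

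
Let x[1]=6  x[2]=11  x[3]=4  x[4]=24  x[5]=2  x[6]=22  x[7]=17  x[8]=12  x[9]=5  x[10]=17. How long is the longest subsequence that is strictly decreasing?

5

Negate each value so 'decreasing' becomes 'increasing', then run patience tails on the negated sequence:
-6 → extends → [-6]
-11 → replaces -6 → [-11]
-4 → extends → [-11, -4]
-24 → replaces -11 → [-24, -4]
-2 → extends → [-24, -4, -2]
-22 → replaces -4 → [-24, -22, -2]
-17 → replaces -2 → [-24, -22, -17]
-12 → extends → [-24, -22, -17, -12]
-5 → extends → [-24, -22, -17, -12, -5]
-17 → already a tail → [-24, -22, -17, -12, -5]
Five tails, so the longest strictly decreasing subsequence of the original has length 5.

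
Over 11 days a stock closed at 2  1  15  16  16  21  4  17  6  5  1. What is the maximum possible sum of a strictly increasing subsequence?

Let S[i] be the best sum of a strictly increasing subsequence ending at i:
i:      1  2  3  4  5  6  7  8  9 10 11
a[i]:   2  1 15 16 16 21  4 17  6  5  1
S:      2  1 17 33 33 54  6 50 12 11  1
Maximum is 54 (e.g. 2 + 15 + 16 + 21).

54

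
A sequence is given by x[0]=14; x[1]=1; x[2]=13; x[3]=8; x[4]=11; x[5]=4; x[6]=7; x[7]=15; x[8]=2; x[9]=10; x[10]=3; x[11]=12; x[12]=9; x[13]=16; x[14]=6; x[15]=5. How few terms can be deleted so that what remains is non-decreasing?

10

Fewest deletions = n − (longest non-decreasing subsequence).
i:      0  1  2  3  4  5  6  7  8  9 10 11 12 13 14 15
x[i]:  14  1 13  8 11  4  7 15  2 10  3 12  9 16  6  5
dp:     1  1  2  2  3  2  3  4  2  4  3  5  4  6  4  4
max dp = 6, so deletions = 16 − 6 = 10.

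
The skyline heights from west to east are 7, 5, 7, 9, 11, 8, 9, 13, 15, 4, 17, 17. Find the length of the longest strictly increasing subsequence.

Let dp[i] be the length of the longest such subsequence ending at index i:
i:      1  2  3  4  5  6  7  8  9 10 11 12
a[i]:   7  5  7  9 11  8  9 13 15  4 17 17
dp:     1  1  2  3  4  3  4  5  6  1  7  7
Maximum dp value is 7.

7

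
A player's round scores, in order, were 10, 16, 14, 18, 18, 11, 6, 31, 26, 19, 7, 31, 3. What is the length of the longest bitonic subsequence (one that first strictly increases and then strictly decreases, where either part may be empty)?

inc[i] = longest strictly increasing subsequence ending at i; dec[i] = longest strictly decreasing subsequence starting at i:
i:      1  2  3  4  5  6  7  8  9 10 11 12 13
a[i]:  10 16 14 18 18 11  6 31 26 19  7 31  3
inc:    1  2  2  3  3  2  1  4  4  4  2  5  1
dec:    3  5  4  4  4  3  2  5  4  3  2  2  1
Best peak at i=8 (value 31): inc=4, dec=5, length 4+5−1 = 8.

8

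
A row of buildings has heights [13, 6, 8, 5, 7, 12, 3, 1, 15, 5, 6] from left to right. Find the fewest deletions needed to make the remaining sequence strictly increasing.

Fewest deletions = n − (longest strictly increasing subsequence).
Patience tails:
13 → extends → [13]
6 → replaces 13 → [6]
8 → extends → [6, 8]
5 → replaces 6 → [5, 8]
7 → replaces 8 → [5, 7]
12 → extends → [5, 7, 12]
3 → replaces 5 → [3, 7, 12]
1 → replaces 3 → [1, 7, 12]
15 → extends → [1, 7, 12, 15]
5 → replaces 7 → [1, 5, 12, 15]
6 → replaces 12 → [1, 5, 6, 15]
Longest strictly increasing subsequence has length 4, so deletions = 11 − 4 = 7.

7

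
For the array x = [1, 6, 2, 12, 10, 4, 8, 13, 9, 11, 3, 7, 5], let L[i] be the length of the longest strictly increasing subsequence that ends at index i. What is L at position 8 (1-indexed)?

dp[i] = 1 + max{dp[j] : j<i, x[j]<x[i]} (or 1 if no such j):
i:      1  2  3  4  5  6  7  8  9 10 11 12 13
x[i]:   1  6  2 12 10  4  8 13  9 11  3  7  5
dp:     1  2  2  3  3  3  4  5  5  6  3  4  4
At index 8 the value is 5.

5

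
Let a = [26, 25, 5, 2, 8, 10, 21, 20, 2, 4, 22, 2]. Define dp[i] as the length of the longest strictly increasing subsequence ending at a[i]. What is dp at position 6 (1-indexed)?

3

dp[i] = 1 + max{dp[j] : j<i, a[j]<a[i]} (or 1 if no such j):
i:      1  2  3  4  5  6  7  8  9 10 11 12
a[i]:  26 25  5  2  8 10 21 20  2  4 22  2
dp:     1  1  1  1  2  3  4  4  1  2  5  1
At index 6 the value is 3.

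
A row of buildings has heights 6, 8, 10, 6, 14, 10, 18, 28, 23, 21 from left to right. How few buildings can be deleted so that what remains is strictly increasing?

4

Fewest deletions = n − (longest strictly increasing subsequence).
i:      1  2  3  4  5  6  7  8  9 10
a[i]:   6  8 10  6 14 10 18 28 23 21
dp:     1  2  3  1  4  3  5  6  6  6
max dp = 6, so deletions = 10 − 6 = 4.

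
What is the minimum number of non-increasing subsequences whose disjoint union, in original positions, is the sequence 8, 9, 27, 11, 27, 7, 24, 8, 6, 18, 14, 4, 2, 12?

Place each on the leftmost legal pile:
8 → new pile 1 (tops now [8])
9 → new pile 2 (tops now [8, 9])
27 → new pile 3 (tops now [8, 9, 27])
11 → pile 3 (tops now [8, 9, 11])
27 → new pile 4 (tops now [8, 9, 11, 27])
7 → pile 1 (tops now [7, 9, 11, 27])
24 → pile 4 (tops now [7, 9, 11, 24])
8 → pile 2 (tops now [7, 8, 11, 24])
6 → pile 1 (tops now [6, 8, 11, 24])
18 → pile 4 (tops now [6, 8, 11, 18])
14 → pile 4 (tops now [6, 8, 11, 14])
4 → pile 1 (tops now [4, 8, 11, 14])
2 → pile 1 (tops now [2, 8, 11, 14])
12 → pile 4 (tops now [2, 8, 11, 12])
Four piles.

4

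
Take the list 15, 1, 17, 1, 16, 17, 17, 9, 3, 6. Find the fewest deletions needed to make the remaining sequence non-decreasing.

Fewest deletions = n − (longest non-decreasing subsequence).
Patience tails:
15 → extends → [15]
1 → replaces 15 → [1]
17 → extends → [1, 17]
1 → replaces 17 → [1, 1]
16 → extends → [1, 1, 16]
17 → extends → [1, 1, 16, 17]
17 → extends → [1, 1, 16, 17, 17]
9 → replaces 16 → [1, 1, 9, 17, 17]
3 → replaces 9 → [1, 1, 3, 17, 17]
6 → replaces 17 → [1, 1, 3, 6, 17]
Longest non-decreasing subsequence has length 5, so deletions = 10 − 5 = 5.

5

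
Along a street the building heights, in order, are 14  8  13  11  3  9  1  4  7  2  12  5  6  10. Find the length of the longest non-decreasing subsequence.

5

Let dp[i] be the length of the longest such subsequence ending at index i:
i:      1  2  3  4  5  6  7  8  9 10 11 12 13 14
a[i]:  14  8 13 11  3  9  1  4  7  2 12  5  6 10
dp:     1  1  2  2  1  2  1  2  3  2  4  3  4  5
Maximum dp value is 5.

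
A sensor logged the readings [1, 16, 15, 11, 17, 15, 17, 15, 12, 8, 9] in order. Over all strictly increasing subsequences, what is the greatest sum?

44

Let S[i] be the best sum of a strictly increasing subsequence ending at i:
i:      1  2  3  4  5  6  7  8  9 10 11
a[i]:   1 16 15 11 17 15 17 15 12  8  9
S:      1 17 16 12 34 27 44 27 24  9 18
Maximum is 44 (e.g. 1 + 11 + 15 + 17).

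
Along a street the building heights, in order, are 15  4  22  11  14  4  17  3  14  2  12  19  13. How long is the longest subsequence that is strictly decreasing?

5

Let dp[i] be the longest strictly decreasing subsequence ending at i:
i:      1  2  3  4  5  6  7  8  9 10 11 12 13
a[i]:  15  4 22 11 14  4 17  3 14  2 12 19 13
dp:     1  2  1  2  2  3  2  4  3  5  4  2  4
Maximum is 5.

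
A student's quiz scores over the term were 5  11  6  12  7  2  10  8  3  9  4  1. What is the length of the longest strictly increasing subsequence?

Let dp[i] be the length of the longest such subsequence ending at index i:
i:      1  2  3  4  5  6  7  8  9 10 11 12
a[i]:   5 11  6 12  7  2 10  8  3  9  4  1
dp:     1  2  2  3  3  1  4  4  2  5  3  1
Maximum dp value is 5.

5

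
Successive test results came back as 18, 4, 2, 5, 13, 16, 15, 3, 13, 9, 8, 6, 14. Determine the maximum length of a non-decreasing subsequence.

5

Track the smallest tail for each achievable length (allowing ties):
18 → extends → [18]
4 → replaces 18 → [4]
2 → replaces 4 → [2]
5 → extends → [2, 5]
13 → extends → [2, 5, 13]
16 → extends → [2, 5, 13, 16]
15 → replaces 16 → [2, 5, 13, 15]
3 → replaces 5 → [2, 3, 13, 15]
13 → replaces 15 → [2, 3, 13, 13]
9 → replaces 13 → [2, 3, 9, 13]
8 → replaces 9 → [2, 3, 8, 13]
6 → replaces 8 → [2, 3, 6, 13]
14 → extends → [2, 3, 6, 13, 14]
Five tails, so the longest non-decreasing subsequence has length 5 (e.g. 4, 5, 13, 13, 14).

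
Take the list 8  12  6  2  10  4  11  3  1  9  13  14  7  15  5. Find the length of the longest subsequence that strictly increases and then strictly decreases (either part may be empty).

7

inc[i] = longest strictly increasing subsequence ending at i; dec[i] = longest strictly decreasing subsequence starting at i:
i:      1  2  3  4  5  6  7  8  9 10 11 12 13 14 15
a[i]:   8 12  6  2 10  4 11  3  1  9 13 14  7 15  5
inc:    1  2  1  1  2  2  3  2  1  3  4  5  3  6  3
dec:    5  5  4  2  4  3  4  2  1  3  3  3  2  2  1
Best peak at i=12 (value 14): inc=5, dec=3, length 5+3−1 = 7.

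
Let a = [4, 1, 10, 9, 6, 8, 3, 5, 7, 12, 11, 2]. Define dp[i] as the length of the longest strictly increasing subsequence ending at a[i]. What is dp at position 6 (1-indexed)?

dp[i] = 1 + max{dp[j] : j<i, a[j]<a[i]} (or 1 if no such j):
i:      1  2  3  4  5  6  7  8  9 10 11 12
a[i]:   4  1 10  9  6  8  3  5  7 12 11  2
dp:     1  1  2  2  2  3  2  3  4  5  5  2
At index 6 the value is 3.

3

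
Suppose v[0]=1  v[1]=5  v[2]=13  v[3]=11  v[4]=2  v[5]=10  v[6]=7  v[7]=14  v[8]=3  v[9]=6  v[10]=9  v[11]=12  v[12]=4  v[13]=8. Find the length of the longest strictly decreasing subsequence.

Negate each value so 'decreasing' becomes 'increasing', then run patience tails on the negated sequence:
-1 → extends → [-1]
-5 → replaces -1 → [-5]
-13 → replaces -5 → [-13]
-11 → extends → [-13, -11]
-2 → extends → [-13, -11, -2]
-10 → replaces -2 → [-13, -11, -10]
-7 → extends → [-13, -11, -10, -7]
-14 → replaces -13 → [-14, -11, -10, -7]
-3 → extends → [-14, -11, -10, -7, -3]
-6 → replaces -3 → [-14, -11, -10, -7, -6]
-9 → replaces -7 → [-14, -11, -10, -9, -6]
-12 → replaces -11 → [-14, -12, -10, -9, -6]
-4 → extends → [-14, -12, -10, -9, -6, -4]
-8 → replaces -6 → [-14, -12, -10, -9, -8, -4]
Six tails, so the longest strictly decreasing subsequence of the original has length 6.

6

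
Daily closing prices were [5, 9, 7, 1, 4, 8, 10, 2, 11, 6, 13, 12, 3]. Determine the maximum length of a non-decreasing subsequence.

Let dp[i] be the length of the longest such subsequence ending at index i:
i:      1  2  3  4  5  6  7  8  9 10 11 12 13
a[i]:   5  9  7  1  4  8 10  2 11  6 13 12  3
dp:     1  2  2  1  2  3  4  2  5  3  6  6  3
Maximum dp value is 6.

6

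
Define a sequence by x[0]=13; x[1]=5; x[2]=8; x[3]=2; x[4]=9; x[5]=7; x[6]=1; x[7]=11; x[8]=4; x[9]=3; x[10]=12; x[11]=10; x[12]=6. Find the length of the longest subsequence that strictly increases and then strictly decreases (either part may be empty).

inc[i] = longest strictly increasing subsequence ending at i; dec[i] = longest strictly decreasing subsequence starting at i:
i:      0  1  2  3  4  5  6  7  8  9 10 11 12
x[i]:  13  5  8  2  9  7  1 11  4  3 12 10  6
inc:    1  1  2  1  3  2  1  4  2  2  5  4  3
dec:    5  3  4  2  4  3  1  3  2  1  3  2  1
Best peak at i=10 (value 12): inc=5, dec=3, length 5+3−1 = 7.

7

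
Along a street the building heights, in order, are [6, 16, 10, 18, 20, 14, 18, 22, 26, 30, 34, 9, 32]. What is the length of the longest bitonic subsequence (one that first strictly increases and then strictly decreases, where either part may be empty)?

inc[i] = longest strictly increasing subsequence ending at i; dec[i] = longest strictly decreasing subsequence starting at i:
i:      1  2  3  4  5  6  7  8  9 10 11 12 13
a[i]:   6 16 10 18 20 14 18 22 26 30 34  9 32
inc:    1  2  2  3  4  3  4  5  6  7  8  2  8
dec:    1  3  2  3  3  2  2  2  2  2  2  1  1
Best peak at i=11 (value 34): inc=8, dec=2, length 8+2−1 = 9.

9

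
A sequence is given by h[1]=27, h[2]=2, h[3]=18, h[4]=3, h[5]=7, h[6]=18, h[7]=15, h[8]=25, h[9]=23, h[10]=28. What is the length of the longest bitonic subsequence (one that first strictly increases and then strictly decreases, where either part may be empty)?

6

inc[i] = longest strictly increasing subsequence ending at i; dec[i] = longest strictly decreasing subsequence starting at i:
i:      1  2  3  4  5  6  7  8  9 10
h[i]:  27  2 18  3  7 18 15 25 23 28
inc:    1  1  2  2  3  4  4  5  5  6
dec:    3  1  2  1  1  2  1  2  1  1
Best peak at i=8 (value 25): inc=5, dec=2, length 5+2−1 = 6.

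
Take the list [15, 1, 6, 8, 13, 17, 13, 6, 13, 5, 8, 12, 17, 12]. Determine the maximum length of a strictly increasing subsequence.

5

Track the smallest tail for each achievable length (strict):
15 → extends → [15]
1 → replaces 15 → [1]
6 → extends → [1, 6]
8 → extends → [1, 6, 8]
13 → extends → [1, 6, 8, 13]
17 → extends → [1, 6, 8, 13, 17]
13 → already a tail → [1, 6, 8, 13, 17]
6 → already a tail → [1, 6, 8, 13, 17]
13 → already a tail → [1, 6, 8, 13, 17]
5 → replaces 6 → [1, 5, 8, 13, 17]
8 → already a tail → [1, 5, 8, 13, 17]
12 → replaces 13 → [1, 5, 8, 12, 17]
17 → already a tail → [1, 5, 8, 12, 17]
12 → already a tail → [1, 5, 8, 12, 17]
Five tails, so the longest strictly increasing subsequence has length 5 (e.g. 1, 6, 8, 13, 17).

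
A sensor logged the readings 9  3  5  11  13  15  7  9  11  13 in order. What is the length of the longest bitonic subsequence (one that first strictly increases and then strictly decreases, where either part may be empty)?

6

inc[i] = longest strictly increasing subsequence ending at i; dec[i] = longest strictly decreasing subsequence starting at i:
i:      1  2  3  4  5  6  7  8  9 10
a[i]:   9  3  5 11 13 15  7  9 11 13
inc:    1  1  2  3  4  5  3  4  5  6
dec:    2  1  1  2  2  2  1  1  1  1
Best peak at i=6 (value 15): inc=5, dec=2, length 5+2−1 = 6.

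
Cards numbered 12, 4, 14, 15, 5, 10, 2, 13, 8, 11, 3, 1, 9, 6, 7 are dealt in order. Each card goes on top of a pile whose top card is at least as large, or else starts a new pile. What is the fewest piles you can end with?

4

The minimum number of non-increasing subsequences covering a sequence equals the length of its longest strictly increasing subsequence.
LIS length is 4 (e.g. 4, 5, 10, 13), so 4 piles are needed.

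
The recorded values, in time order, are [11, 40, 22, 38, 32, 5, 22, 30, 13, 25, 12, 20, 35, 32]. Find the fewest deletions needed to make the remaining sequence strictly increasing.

Fewest deletions = n − (longest strictly increasing subsequence).
i:      1  2  3  4  5  6  7  8  9 10 11 12 13 14
a[i]:  11 40 22 38 32  5 22 30 13 25 12 20 35 32
dp:     1  2  2  3  3  1  2  3  2  3  2  3  4  4
max dp = 4, so deletions = 14 − 4 = 10.

10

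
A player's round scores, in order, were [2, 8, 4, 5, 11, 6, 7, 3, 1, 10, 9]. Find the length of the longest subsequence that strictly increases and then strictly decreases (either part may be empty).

7

inc[i] = longest strictly increasing subsequence ending at i; dec[i] = longest strictly decreasing subsequence starting at i:
i:      1  2  3  4  5  6  7  8  9 10 11
a[i]:   2  8  4  5 11  6  7  3  1 10  9
inc:    1  2  2  3  4  4  5  2  1  6  6
dec:    2  4  3  3  4  3  3  2  1  2  1
Best peak at i=5 (value 11): inc=4, dec=4, length 4+4−1 = 7.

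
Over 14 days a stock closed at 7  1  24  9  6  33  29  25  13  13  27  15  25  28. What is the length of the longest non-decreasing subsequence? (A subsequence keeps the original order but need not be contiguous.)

Track the smallest tail for each achievable length (allowing ties):
7 → extends → [7]
1 → replaces 7 → [1]
24 → extends → [1, 24]
9 → replaces 24 → [1, 9]
6 → replaces 9 → [1, 6]
33 → extends → [1, 6, 33]
29 → replaces 33 → [1, 6, 29]
25 → replaces 29 → [1, 6, 25]
13 → replaces 25 → [1, 6, 13]
13 → extends → [1, 6, 13, 13]
27 → extends → [1, 6, 13, 13, 27]
15 → replaces 27 → [1, 6, 13, 13, 15]
25 → extends → [1, 6, 13, 13, 15, 25]
28 → extends → [1, 6, 13, 13, 15, 25, 28]
Seven tails, so the longest non-decreasing subsequence has length 7 (e.g. 7, 9, 13, 13, 15, 25, 28).

7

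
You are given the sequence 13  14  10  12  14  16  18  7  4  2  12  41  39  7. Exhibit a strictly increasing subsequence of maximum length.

10, 12, 14, 16, 18, 41

Patience tails give the LIS length; then backtrack through the dp parents:
13 → extends → [13]
14 → extends → [13, 14]
10 → replaces 13 → [10, 14]
12 → replaces 14 → [10, 12]
14 → extends → [10, 12, 14]
16 → extends → [10, 12, 14, 16]
18 → extends → [10, 12, 14, 16, 18]
7 → replaces 10 → [7, 12, 14, 16, 18]
4 → replaces 7 → [4, 12, 14, 16, 18]
2 → replaces 4 → [2, 12, 14, 16, 18]
12 → already a tail → [2, 12, 14, 16, 18]
41 → extends → [2, 12, 14, 16, 18, 41]
39 → replaces 41 → [2, 12, 14, 16, 18, 39]
7 → replaces 12 → [2, 7, 14, 16, 18, 39]
Length 6; one witness is 10, 12, 14, 16, 18, 41.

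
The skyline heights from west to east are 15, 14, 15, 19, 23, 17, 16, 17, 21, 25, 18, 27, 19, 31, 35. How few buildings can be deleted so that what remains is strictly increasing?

Fewest deletions = n − (longest strictly increasing subsequence).
Patience tails:
15 → extends → [15]
14 → replaces 15 → [14]
15 → extends → [14, 15]
19 → extends → [14, 15, 19]
23 → extends → [14, 15, 19, 23]
17 → replaces 19 → [14, 15, 17, 23]
16 → replaces 17 → [14, 15, 16, 23]
17 → replaces 23 → [14, 15, 16, 17]
21 → extends → [14, 15, 16, 17, 21]
25 → extends → [14, 15, 16, 17, 21, 25]
18 → replaces 21 → [14, 15, 16, 17, 18, 25]
27 → extends → [14, 15, 16, 17, 18, 25, 27]
19 → replaces 25 → [14, 15, 16, 17, 18, 19, 27]
31 → extends → [14, 15, 16, 17, 18, 19, 27, 31]
35 → extends → [14, 15, 16, 17, 18, 19, 27, 31, 35]
Longest strictly increasing subsequence has length 9, so deletions = 15 − 9 = 6.

6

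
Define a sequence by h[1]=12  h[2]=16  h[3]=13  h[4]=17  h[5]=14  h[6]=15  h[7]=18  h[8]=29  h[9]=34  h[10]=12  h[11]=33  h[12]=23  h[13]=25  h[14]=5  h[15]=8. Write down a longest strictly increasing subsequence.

Patience tails give the LIS length; then backtrack through the dp parents:
12 → extends → [12]
16 → extends → [12, 16]
13 → replaces 16 → [12, 13]
17 → extends → [12, 13, 17]
14 → replaces 17 → [12, 13, 14]
15 → extends → [12, 13, 14, 15]
18 → extends → [12, 13, 14, 15, 18]
29 → extends → [12, 13, 14, 15, 18, 29]
34 → extends → [12, 13, 14, 15, 18, 29, 34]
12 → already a tail → [12, 13, 14, 15, 18, 29, 34]
33 → replaces 34 → [12, 13, 14, 15, 18, 29, 33]
23 → replaces 29 → [12, 13, 14, 15, 18, 23, 33]
25 → replaces 33 → [12, 13, 14, 15, 18, 23, 25]
5 → replaces 12 → [5, 13, 14, 15, 18, 23, 25]
8 → replaces 13 → [5, 8, 14, 15, 18, 23, 25]
Length 7; one witness is 12, 13, 14, 15, 18, 29, 34.

12, 13, 14, 15, 18, 29, 34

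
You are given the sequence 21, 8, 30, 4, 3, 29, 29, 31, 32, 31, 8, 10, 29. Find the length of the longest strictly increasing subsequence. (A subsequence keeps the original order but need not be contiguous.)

4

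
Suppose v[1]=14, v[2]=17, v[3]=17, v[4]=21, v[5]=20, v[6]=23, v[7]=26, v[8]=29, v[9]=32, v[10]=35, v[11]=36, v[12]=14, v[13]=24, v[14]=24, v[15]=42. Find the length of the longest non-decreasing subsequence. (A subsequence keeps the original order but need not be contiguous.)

11

Track the smallest tail for each achievable length (allowing ties):
14 → extends → [14]
17 → extends → [14, 17]
17 → extends → [14, 17, 17]
21 → extends → [14, 17, 17, 21]
20 → replaces 21 → [14, 17, 17, 20]
23 → extends → [14, 17, 17, 20, 23]
26 → extends → [14, 17, 17, 20, 23, 26]
29 → extends → [14, 17, 17, 20, 23, 26, 29]
32 → extends → [14, 17, 17, 20, 23, 26, 29, 32]
35 → extends → [14, 17, 17, 20, 23, 26, 29, 32, 35]
36 → extends → [14, 17, 17, 20, 23, 26, 29, 32, 35, 36]
14 → replaces 17 → [14, 14, 17, 20, 23, 26, 29, 32, 35, 36]
24 → replaces 26 → [14, 14, 17, 20, 23, 24, 29, 32, 35, 36]
24 → replaces 29 → [14, 14, 17, 20, 23, 24, 24, 32, 35, 36]
42 → extends → [14, 14, 17, 20, 23, 24, 24, 32, 35, 36, 42]
Eleven tails, so the longest non-decreasing subsequence has length 11 (e.g. 14, 17, 17, 21, 23, 26, 29, 32, 35, 36, 42).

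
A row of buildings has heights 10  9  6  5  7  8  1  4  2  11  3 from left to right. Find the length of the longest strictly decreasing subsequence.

6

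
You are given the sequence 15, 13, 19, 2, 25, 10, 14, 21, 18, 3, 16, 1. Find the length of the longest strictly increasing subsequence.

4

Let dp[i] be the length of the longest such subsequence ending at index i:
i:      1  2  3  4  5  6  7  8  9 10 11 12
a[i]:  15 13 19  2 25 10 14 21 18  3 16  1
dp:     1  1  2  1  3  2  3  4  4  2  4  1
Maximum dp value is 4.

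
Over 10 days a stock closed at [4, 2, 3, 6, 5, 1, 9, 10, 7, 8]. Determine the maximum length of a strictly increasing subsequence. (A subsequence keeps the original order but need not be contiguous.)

Track the smallest tail for each achievable length (strict):
4 → extends → [4]
2 → replaces 4 → [2]
3 → extends → [2, 3]
6 → extends → [2, 3, 6]
5 → replaces 6 → [2, 3, 5]
1 → replaces 2 → [1, 3, 5]
9 → extends → [1, 3, 5, 9]
10 → extends → [1, 3, 5, 9, 10]
7 → replaces 9 → [1, 3, 5, 7, 10]
8 → replaces 10 → [1, 3, 5, 7, 8]
Five tails, so the longest strictly increasing subsequence has length 5 (e.g. 2, 3, 6, 9, 10).

5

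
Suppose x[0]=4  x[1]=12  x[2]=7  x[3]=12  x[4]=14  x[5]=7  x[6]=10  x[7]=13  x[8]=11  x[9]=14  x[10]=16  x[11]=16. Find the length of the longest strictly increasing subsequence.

Let dp[i] be the length of the longest such subsequence ending at index i:
i:      0  1  2  3  4  5  6  7  8  9 10 11
x[i]:   4 12  7 12 14  7 10 13 11 14 16 16
dp:     1  2  2  3  4  2  3  4  4  5  6  6
Maximum dp value is 6.

6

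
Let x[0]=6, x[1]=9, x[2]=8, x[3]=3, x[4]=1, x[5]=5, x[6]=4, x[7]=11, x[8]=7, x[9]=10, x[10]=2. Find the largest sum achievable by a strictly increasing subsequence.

26

Let S[i] be the best sum of a strictly increasing subsequence ending at i:
i:      0  1  2  3  4  5  6  7  8  9 10
x[i]:   6  9  8  3  1  5  4 11  7 10  2
S:      6 15 14  3  1  8  7 26 15 25  3
Maximum is 26 (e.g. 6 + 9 + 11).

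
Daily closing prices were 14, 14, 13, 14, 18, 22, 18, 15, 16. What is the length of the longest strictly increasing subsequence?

4

Let dp[i] be the length of the longest such subsequence ending at index i:
i:      1  2  3  4  5  6  7  8  9
a[i]:  14 14 13 14 18 22 18 15 16
dp:     1  1  1  2  3  4  3  3  4
Maximum dp value is 4.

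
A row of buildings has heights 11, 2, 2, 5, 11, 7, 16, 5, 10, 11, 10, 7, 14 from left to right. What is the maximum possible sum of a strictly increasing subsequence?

49

Let S[i] be the best sum of a strictly increasing subsequence ending at i:
i:      1  2  3  4  5  6  7  8  9 10 11 12 13
a[i]:  11  2  2  5 11  7 16  5 10 11 10  7 14
S:     11  2  2  7 18 14 34  7 24 35 24 14 49
Maximum is 49 (e.g. 2 + 5 + 7 + 10 + 11 + 14).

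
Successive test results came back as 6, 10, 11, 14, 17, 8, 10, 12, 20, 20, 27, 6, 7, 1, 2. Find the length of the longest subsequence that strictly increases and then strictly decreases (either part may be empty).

9

inc[i] = longest strictly increasing subsequence ending at i; dec[i] = longest strictly decreasing subsequence starting at i:
i:      1  2  3  4  5  6  7  8  9 10 11 12 13 14 15
a[i]:   6 10 11 14 17  8 10 12 20 20 27  6  7  1  2
inc:    1  2  3  4  5  2  3  4  6  6  7  1  2  1  2
dec:    2  4  4  4  4  3  3  3  3  3  3  2  2  1  1
Best peak at i=11 (value 27): inc=7, dec=3, length 7+3−1 = 9.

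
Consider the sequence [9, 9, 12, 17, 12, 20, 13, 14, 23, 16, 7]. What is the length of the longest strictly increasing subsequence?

5

Track the smallest tail for each achievable length (strict):
9 → extends → [9]
9 → already a tail → [9]
12 → extends → [9, 12]
17 → extends → [9, 12, 17]
12 → already a tail → [9, 12, 17]
20 → extends → [9, 12, 17, 20]
13 → replaces 17 → [9, 12, 13, 20]
14 → replaces 20 → [9, 12, 13, 14]
23 → extends → [9, 12, 13, 14, 23]
16 → replaces 23 → [9, 12, 13, 14, 16]
7 → replaces 9 → [7, 12, 13, 14, 16]
Five tails, so the longest strictly increasing subsequence has length 5 (e.g. 9, 12, 17, 20, 23).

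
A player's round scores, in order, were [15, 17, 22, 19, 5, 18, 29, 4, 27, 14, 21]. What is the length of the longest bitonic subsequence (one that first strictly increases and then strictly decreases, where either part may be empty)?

inc[i] = longest strictly increasing subsequence ending at i; dec[i] = longest strictly decreasing subsequence starting at i:
i:      1  2  3  4  5  6  7  8  9 10 11
a[i]:  15 17 22 19  5 18 29  4 27 14 21
inc:    1  2  3  3  1  3  4  1  4  2  4
dec:    3  3  4  3  2  2  3  1  2  1  1
Best peak at i=3 (value 22): inc=3, dec=4, length 3+4−1 = 6.

6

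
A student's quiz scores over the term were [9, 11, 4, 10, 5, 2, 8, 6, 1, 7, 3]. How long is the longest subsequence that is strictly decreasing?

Negate each value so 'decreasing' becomes 'increasing', then run patience tails on the negated sequence:
-9 → extends → [-9]
-11 → replaces -9 → [-11]
-4 → extends → [-11, -4]
-10 → replaces -4 → [-11, -10]
-5 → extends → [-11, -10, -5]
-2 → extends → [-11, -10, -5, -2]
-8 → replaces -5 → [-11, -10, -8, -2]
-6 → replaces -2 → [-11, -10, -8, -6]
-1 → extends → [-11, -10, -8, -6, -1]
-7 → replaces -6 → [-11, -10, -8, -7, -1]
-3 → replaces -1 → [-11, -10, -8, -7, -3]
Five tails, so the longest strictly decreasing subsequence of the original has length 5.

5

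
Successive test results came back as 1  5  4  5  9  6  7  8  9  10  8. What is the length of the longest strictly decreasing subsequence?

2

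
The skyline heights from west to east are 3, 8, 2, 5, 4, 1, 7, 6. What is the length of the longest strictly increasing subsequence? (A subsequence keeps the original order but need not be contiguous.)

Track the smallest tail for each achievable length (strict):
3 → extends → [3]
8 → extends → [3, 8]
2 → replaces 3 → [2, 8]
5 → replaces 8 → [2, 5]
4 → replaces 5 → [2, 4]
1 → replaces 2 → [1, 4]
7 → extends → [1, 4, 7]
6 → replaces 7 → [1, 4, 6]
Three tails, so the longest strictly increasing subsequence has length 3 (e.g. 3, 5, 7).

3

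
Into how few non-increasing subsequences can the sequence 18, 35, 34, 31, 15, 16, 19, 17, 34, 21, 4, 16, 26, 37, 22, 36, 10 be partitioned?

Place each on the leftmost legal pile:
18 → new pile 1 (tops now [18])
35 → new pile 2 (tops now [18, 35])
34 → pile 2 (tops now [18, 34])
31 → pile 2 (tops now [18, 31])
15 → pile 1 (tops now [15, 31])
16 → pile 2 (tops now [15, 16])
19 → new pile 3 (tops now [15, 16, 19])
17 → pile 3 (tops now [15, 16, 17])
34 → new pile 4 (tops now [15, 16, 17, 34])
21 → pile 4 (tops now [15, 16, 17, 21])
4 → pile 1 (tops now [4, 16, 17, 21])
16 → pile 2 (tops now [4, 16, 17, 21])
26 → new pile 5 (tops now [4, 16, 17, 21, 26])
37 → new pile 6 (tops now [4, 16, 17, 21, 26, 37])
22 → pile 5 (tops now [4, 16, 17, 21, 22, 37])
36 → pile 6 (tops now [4, 16, 17, 21, 22, 36])
10 → pile 2 (tops now [4, 10, 17, 21, 22, 36])
Six piles.

6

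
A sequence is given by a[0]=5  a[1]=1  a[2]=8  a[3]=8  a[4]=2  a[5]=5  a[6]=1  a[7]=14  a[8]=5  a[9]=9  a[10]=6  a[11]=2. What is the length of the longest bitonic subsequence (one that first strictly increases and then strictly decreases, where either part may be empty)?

inc[i] = longest strictly increasing subsequence ending at i; dec[i] = longest strictly decreasing subsequence starting at i:
i:      0  1  2  3  4  5  6  7  8  9 10 11
a[i]:   5  1  8  8  2  5  1 14  5  9  6  2
inc:    1  1  2  2  2  3  1  4  3  4  4  2
dec:    3  1  3  3  2  2  1  4  2  3  2  1
Best peak at i=7 (value 14): inc=4, dec=4, length 4+4−1 = 7.

7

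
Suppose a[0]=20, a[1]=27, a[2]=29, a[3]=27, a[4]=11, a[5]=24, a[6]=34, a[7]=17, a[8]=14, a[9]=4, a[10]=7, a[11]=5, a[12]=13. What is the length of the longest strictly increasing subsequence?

4

Track the smallest tail for each achievable length (strict):
20 → extends → [20]
27 → extends → [20, 27]
29 → extends → [20, 27, 29]
27 → already a tail → [20, 27, 29]
11 → replaces 20 → [11, 27, 29]
24 → replaces 27 → [11, 24, 29]
34 → extends → [11, 24, 29, 34]
17 → replaces 24 → [11, 17, 29, 34]
14 → replaces 17 → [11, 14, 29, 34]
4 → replaces 11 → [4, 14, 29, 34]
7 → replaces 14 → [4, 7, 29, 34]
5 → replaces 7 → [4, 5, 29, 34]
13 → replaces 29 → [4, 5, 13, 34]
Four tails, so the longest strictly increasing subsequence has length 4 (e.g. 20, 27, 29, 34).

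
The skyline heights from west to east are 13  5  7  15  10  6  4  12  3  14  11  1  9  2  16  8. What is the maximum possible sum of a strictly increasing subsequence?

Let S[i] be the best sum of a strictly increasing subsequence ending at i:
i:      1  2  3  4  5  6  7  8  9 10 11 12 13 14 15 16
a[i]:  13  5  7 15 10  6  4 12  3 14 11  1  9  2 16  8
S:     13  5 12 28 22 11  4 34  3 48 33  1 21  3 64 20
Maximum is 64 (e.g. 5 + 7 + 10 + 12 + 14 + 16).

64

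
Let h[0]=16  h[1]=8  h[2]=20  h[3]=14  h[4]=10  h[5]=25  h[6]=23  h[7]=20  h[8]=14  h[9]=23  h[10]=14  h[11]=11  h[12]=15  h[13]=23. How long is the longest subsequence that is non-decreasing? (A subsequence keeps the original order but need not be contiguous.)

Let dp[i] be the length of the longest such subsequence ending at index i:
i:      0  1  2  3  4  5  6  7  8  9 10 11 12 13
h[i]:  16  8 20 14 10 25 23 20 14 23 14 11 15 23
dp:     1  1  2  2  2  3  3  3  3  4  4  3  5  6
Maximum dp value is 6.

6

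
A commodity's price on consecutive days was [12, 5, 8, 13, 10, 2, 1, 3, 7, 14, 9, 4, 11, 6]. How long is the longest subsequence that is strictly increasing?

5

Let dp[i] be the length of the longest such subsequence ending at index i:
i:      1  2  3  4  5  6  7  8  9 10 11 12 13 14
a[i]:  12  5  8 13 10  2  1  3  7 14  9  4 11  6
dp:     1  1  2  3  3  1  1  2  3  4  4  3  5  4
Maximum dp value is 5.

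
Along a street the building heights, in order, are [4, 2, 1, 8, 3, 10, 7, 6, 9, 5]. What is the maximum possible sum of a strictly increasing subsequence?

Let S[i] be the best sum of a strictly increasing subsequence ending at i:
i:      1  2  3  4  5  6  7  8  9 10
a[i]:   4  2  1  8  3 10  7  6  9  5
S:      4  2  1 12  5 22 12 11 21 10
Maximum is 22 (e.g. 4 + 8 + 10).

22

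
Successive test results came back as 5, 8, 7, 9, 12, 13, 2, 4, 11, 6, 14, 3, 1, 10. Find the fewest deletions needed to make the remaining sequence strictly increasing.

Fewest deletions = n − (longest strictly increasing subsequence).
i:      1  2  3  4  5  6  7  8  9 10 11 12 13 14
a[i]:   5  8  7  9 12 13  2  4 11  6 14  3  1 10
dp:     1  2  2  3  4  5  1  2  4  3  6  2  1  4
max dp = 6, so deletions = 14 − 6 = 8.

8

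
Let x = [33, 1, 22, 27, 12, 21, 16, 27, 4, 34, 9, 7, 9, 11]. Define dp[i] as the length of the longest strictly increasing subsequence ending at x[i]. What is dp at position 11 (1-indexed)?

3

dp[i] = 1 + max{dp[j] : j<i, x[j]<x[i]} (or 1 if no such j):
i:      1  2  3  4  5  6  7  8  9 10 11 12 13 14
x[i]:  33  1 22 27 12 21 16 27  4 34  9  7  9 11
dp:     1  1  2  3  2  3  3  4  2  5  3  3  4  5
At index 11 the value is 3.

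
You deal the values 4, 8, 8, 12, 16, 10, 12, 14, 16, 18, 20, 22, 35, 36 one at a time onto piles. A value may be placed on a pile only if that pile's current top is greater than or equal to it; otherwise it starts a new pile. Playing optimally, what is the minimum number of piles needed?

11

Place each on the leftmost legal pile:
4 → new pile 1 (tops now [4])
8 → new pile 2 (tops now [4, 8])
8 → pile 2 (tops now [4, 8])
12 → new pile 3 (tops now [4, 8, 12])
16 → new pile 4 (tops now [4, 8, 12, 16])
10 → pile 3 (tops now [4, 8, 10, 16])
12 → pile 4 (tops now [4, 8, 10, 12])
14 → new pile 5 (tops now [4, 8, 10, 12, 14])
16 → new pile 6 (tops now [4, 8, 10, 12, 14, 16])
18 → new pile 7 (tops now [4, 8, 10, 12, 14, 16, 18])
20 → new pile 8 (tops now [4, 8, 10, 12, 14, 16, 18, 20])
22 → new pile 9 (tops now [4, 8, 10, 12, 14, 16, 18, 20, 22])
35 → new pile 10 (tops now [4, 8, 10, 12, 14, 16, 18, 20, 22, 35])
36 → new pile 11 (tops now [4, 8, 10, 12, 14, 16, 18, 20, 22, 35, 36])
Eleven piles.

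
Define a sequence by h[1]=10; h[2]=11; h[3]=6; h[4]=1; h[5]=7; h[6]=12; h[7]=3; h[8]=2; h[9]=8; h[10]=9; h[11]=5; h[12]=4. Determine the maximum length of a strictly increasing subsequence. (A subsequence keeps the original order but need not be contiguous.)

4

Track the smallest tail for each achievable length (strict):
10 → extends → [10]
11 → extends → [10, 11]
6 → replaces 10 → [6, 11]
1 → replaces 6 → [1, 11]
7 → replaces 11 → [1, 7]
12 → extends → [1, 7, 12]
3 → replaces 7 → [1, 3, 12]
2 → replaces 3 → [1, 2, 12]
8 → replaces 12 → [1, 2, 8]
9 → extends → [1, 2, 8, 9]
5 → replaces 8 → [1, 2, 5, 9]
4 → replaces 5 → [1, 2, 4, 9]
Four tails, so the longest strictly increasing subsequence has length 4 (e.g. 6, 7, 8, 9).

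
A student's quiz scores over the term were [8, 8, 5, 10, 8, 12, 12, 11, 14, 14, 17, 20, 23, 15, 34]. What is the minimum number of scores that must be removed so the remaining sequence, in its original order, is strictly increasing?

Fewest deletions = n − (longest strictly increasing subsequence).
i:      1  2  3  4  5  6  7  8  9 10 11 12 13 14 15
a[i]:   8  8  5 10  8 12 12 11 14 14 17 20 23 15 34
dp:     1  1  1  2  2  3  3  3  4  4  5  6  7  5  8
max dp = 8, so deletions = 15 − 8 = 7.

7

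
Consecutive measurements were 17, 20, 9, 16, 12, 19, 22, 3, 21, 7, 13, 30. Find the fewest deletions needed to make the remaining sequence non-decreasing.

Fewest deletions = n − (longest non-decreasing subsequence).
Patience tails:
17 → extends → [17]
20 → extends → [17, 20]
9 → replaces 17 → [9, 20]
16 → replaces 20 → [9, 16]
12 → replaces 16 → [9, 12]
19 → extends → [9, 12, 19]
22 → extends → [9, 12, 19, 22]
3 → replaces 9 → [3, 12, 19, 22]
21 → replaces 22 → [3, 12, 19, 21]
7 → replaces 12 → [3, 7, 19, 21]
13 → replaces 19 → [3, 7, 13, 21]
30 → extends → [3, 7, 13, 21, 30]
Longest non-decreasing subsequence has length 5, so deletions = 12 − 5 = 7.

7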